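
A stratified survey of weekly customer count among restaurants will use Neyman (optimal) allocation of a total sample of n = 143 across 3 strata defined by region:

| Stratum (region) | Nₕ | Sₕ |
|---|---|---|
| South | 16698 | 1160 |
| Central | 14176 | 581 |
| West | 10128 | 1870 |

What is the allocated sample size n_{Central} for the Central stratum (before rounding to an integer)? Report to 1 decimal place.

25.3

Neyman allocation: nₕ = n·NₕSₕ / Σⱼ NⱼSⱼ.
Σ NⱼSⱼ = 16698·1160 + 14176·581 + 10128·1870 = 4.6545296 × 10^7.
n_{Central} = 143·14176·581 / (4.6545296 × 10^7) = 25.3.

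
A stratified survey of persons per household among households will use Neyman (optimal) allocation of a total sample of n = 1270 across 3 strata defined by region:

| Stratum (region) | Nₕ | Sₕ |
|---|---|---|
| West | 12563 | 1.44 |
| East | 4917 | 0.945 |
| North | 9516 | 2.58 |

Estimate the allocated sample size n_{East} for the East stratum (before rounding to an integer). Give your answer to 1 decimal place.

Neyman allocation: nₕ = n·NₕSₕ / Σⱼ NⱼSⱼ.
Σ NⱼSⱼ = 12563·1.44 + 4917·0.945 + 9516·2.58 = 47288.565.
n_{East} = 1270·4917·0.945 / 47288.565 = 124.8.

124.8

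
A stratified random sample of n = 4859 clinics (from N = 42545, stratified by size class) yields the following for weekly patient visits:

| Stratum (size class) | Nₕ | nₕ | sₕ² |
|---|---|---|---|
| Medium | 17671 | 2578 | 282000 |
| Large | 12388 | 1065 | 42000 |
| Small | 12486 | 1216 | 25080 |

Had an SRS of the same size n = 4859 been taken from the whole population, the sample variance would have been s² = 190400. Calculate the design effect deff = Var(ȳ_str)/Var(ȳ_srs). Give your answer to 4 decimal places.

0.5986

Var(ȳ_str) = Σ Wₕ²(1−fₕ)sₕ²/nₕ with Wₕ = Nₕ/42545:
  Medium: (17671/42545)²·(1−2578/17671)·282000/2578 = 16.117803
  Large: (12388/42545)²·(1−1065/12388)·42000/1065 = 3.0560843
  Small: (12486/42545)²·(1−1216/12486)·25080/1216 = 1.6034084
  → Var(ȳ_str) = 20.777296.
Var(ȳ_srs) = (1 − 4859/42545)·190400/4859 = 34.709756.
deff = 20.777296 / 34.709756 = 0.5986.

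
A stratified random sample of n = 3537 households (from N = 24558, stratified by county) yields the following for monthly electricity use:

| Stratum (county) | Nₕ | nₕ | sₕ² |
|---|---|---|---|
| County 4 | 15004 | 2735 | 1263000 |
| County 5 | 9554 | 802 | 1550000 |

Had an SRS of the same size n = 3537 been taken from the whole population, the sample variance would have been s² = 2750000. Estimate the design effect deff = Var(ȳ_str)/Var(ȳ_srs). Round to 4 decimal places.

0.6144

Var(ȳ_str) = Σ Wₕ²(1−fₕ)sₕ²/nₕ with Wₕ = Nₕ/24558:
  County 4: (15004/24558)²·(1−2735/15004)·1263000/2735 = 140.95363
  County 5: (9554/24558)²·(1−802/9554)·1550000/802 = 267.95625
  → Var(ȳ_str) = 408.90988.
Var(ȳ_srs) = (1 − 3537/24558)·2750000/3537 = 665.51525.
deff = 408.90988 / 665.51525 = 0.6144.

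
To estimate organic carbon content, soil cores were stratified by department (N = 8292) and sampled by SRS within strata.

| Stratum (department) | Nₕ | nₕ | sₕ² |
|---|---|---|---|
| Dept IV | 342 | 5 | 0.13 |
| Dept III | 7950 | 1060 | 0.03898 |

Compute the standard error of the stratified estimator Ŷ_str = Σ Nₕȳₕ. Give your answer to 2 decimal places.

70.79

Var(Ŷ_str) = Σₕ Nₕ²(1 − fₕ)sₕ²/nₕ.
Dept IV: 342²·(1 − 5/342)·0.13/5 = 2996.604.
Dept III: 7950²·(1 − 1060/7950)·0.03898/1060 = 2014.2915.
Sum = 5010.8955.
SE = √(5010.8955) = 70.79.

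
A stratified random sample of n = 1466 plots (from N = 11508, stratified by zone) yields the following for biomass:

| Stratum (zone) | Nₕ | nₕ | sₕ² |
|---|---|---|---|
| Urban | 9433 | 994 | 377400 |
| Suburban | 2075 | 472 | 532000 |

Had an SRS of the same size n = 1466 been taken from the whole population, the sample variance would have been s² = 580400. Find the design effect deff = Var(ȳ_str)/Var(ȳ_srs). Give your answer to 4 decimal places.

Var(ȳ_str) = Σ Wₕ²(1−fₕ)sₕ²/nₕ with Wₕ = Nₕ/11508:
  Urban: (9433/11508)²·(1−994/9433)·377400/994 = 228.22154
  Suburban: (2075/11508)²·(1−472/2075)·532000/472 = 28.308806
  → Var(ȳ_str) = 256.53035.
Var(ȳ_srs) = (1 − 1466/11508)·580400/1466 = 345.47275.
deff = 256.53035 / 345.47275 = 0.7425.

0.7425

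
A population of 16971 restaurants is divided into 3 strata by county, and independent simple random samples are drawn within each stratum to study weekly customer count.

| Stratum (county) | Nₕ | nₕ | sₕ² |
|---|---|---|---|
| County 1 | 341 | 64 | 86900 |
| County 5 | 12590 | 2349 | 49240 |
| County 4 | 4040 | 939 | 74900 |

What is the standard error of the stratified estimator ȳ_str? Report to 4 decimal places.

3.6468

Var(ȳ_str) = Σₕ Wₕ²(1 − fₕ)sₕ²/nₕ with Wₕ = Nₕ/N, N = 16971.
County 1: Wₕ = 0.02009310; term = 0.02009310²·(1 − 0.18768328)·86900/64 = 0.44530655.
County 5: Wₕ = 0.74185375; term = 0.74185375²·(1 − 0.18657665)·49240/2349 = 9.3840056.
County 4: Wₕ = 0.23805315; term = 0.23805315²·(1 − 0.23242574)·74900/939 = 3.4696406.
Sum = 13.298953.
SE = √(13.298953) = 3.6468.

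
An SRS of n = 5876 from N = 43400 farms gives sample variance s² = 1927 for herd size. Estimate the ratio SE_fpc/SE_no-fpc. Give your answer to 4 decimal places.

0.9298

f = n/N = 5876/43400 = 0.13539171.
SE_no-fpc = √(s²/n) = 0.57266411; SE_fpc = √((1−f)s²/n) = 0.5324878.
Ratio = √(1−f) = 0.92984316.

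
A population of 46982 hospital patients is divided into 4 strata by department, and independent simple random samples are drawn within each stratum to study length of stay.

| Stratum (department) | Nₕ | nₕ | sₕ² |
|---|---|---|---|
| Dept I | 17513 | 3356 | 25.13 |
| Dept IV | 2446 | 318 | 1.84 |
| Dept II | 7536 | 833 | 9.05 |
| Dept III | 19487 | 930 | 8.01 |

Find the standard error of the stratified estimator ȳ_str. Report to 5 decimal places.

Var(ȳ_str) = Σₕ Wₕ²(1 − fₕ)sₕ²/nₕ with Wₕ = Nₕ/N, N = 46982.
Dept I: Wₕ = 0.37275978; term = 0.37275978²·(1 − 0.19162908)·25.13/3356 = 8.4108389 × 10^-4.
Dept IV: Wₕ = 0.05206249; term = 0.05206249²·(1 − 0.13000818)·1.84/318 = 1.3644442 × 10^-5.
Dept II: Wₕ = 0.16040186; term = 0.16040186²·(1 − 0.11053609)·9.05/833 = 2.4862837 × 10^-4.
Dept III: Wₕ = 0.41477587; term = 0.41477587²·(1 − 0.04772412)·8.01/930 = 0.00141104.
Sum = 0.0025143967.
SE = √(0.0025143967) = 0.05014.

0.05014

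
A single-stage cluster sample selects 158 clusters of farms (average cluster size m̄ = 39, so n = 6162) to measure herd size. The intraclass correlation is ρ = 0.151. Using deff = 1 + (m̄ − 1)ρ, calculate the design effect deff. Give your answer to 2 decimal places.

6.74

deff = 1 + (39 − 1)·0.151 = 1 + 5.738 = 6.738.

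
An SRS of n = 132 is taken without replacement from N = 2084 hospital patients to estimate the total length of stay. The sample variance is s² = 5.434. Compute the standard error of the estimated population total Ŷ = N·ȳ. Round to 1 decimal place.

Var(Ŷ) = N²·Var(ȳ) = N²·(1 − n/N)·s²/n.
f = 132/2084 = 0.06333973; Var(ȳ) = 0.93666027·5.434/132 = 0.038559181.
Var(Ŷ) = 2084² · 0.038559181 = 167464.68.
SE(Ŷ) = √(167464.68) = 409.2.

409.2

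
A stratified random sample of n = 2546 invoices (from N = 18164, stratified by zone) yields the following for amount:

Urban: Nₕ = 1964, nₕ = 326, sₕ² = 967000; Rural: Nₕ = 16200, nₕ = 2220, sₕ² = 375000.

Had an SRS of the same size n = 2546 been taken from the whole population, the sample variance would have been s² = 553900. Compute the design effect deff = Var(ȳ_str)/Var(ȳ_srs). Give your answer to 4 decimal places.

Var(ȳ_str) = Σ Wₕ²(1−fₕ)sₕ²/nₕ with Wₕ = Nₕ/18164:
  Urban: (1964/18164)²·(1−326/1964)·967000/326 = 28.922862
  Rural: (16200/18164)²·(1−2220/16200)·375000/2220 = 115.9518
  → Var(ȳ_str) = 144.87466.
Var(ȳ_srs) = (1 − 2546/18164)·553900/2546 = 187.06257.
deff = 144.87466 / 187.06257 = 0.7745.

0.7745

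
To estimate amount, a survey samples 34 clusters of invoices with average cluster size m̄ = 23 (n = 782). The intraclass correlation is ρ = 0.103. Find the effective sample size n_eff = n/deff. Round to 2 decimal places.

deff = 1 + (23 − 1)·0.103 = 1 + 2.266 = 3.266.
n_eff = 782 / 3.266 = 239.44.

239.44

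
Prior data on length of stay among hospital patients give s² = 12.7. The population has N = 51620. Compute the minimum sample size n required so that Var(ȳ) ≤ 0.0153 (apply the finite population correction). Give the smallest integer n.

Without fpc, n₀ = s²/D = 12.7/0.0153 = 830.0654.
With fpc, (1 − n/N)·s²/n ≤ D requires n ≥ n₀/(1 + n₀/N) = 830.0654/(1 + 830.0654/51620) = 816.9289.
Rounding up, n = 817.

817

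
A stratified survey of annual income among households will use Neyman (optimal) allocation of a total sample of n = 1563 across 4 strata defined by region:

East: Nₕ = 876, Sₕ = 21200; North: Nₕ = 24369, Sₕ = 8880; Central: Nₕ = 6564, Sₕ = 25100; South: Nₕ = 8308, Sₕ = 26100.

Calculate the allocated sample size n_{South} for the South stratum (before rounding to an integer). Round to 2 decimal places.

549.69

Neyman allocation: nₕ = n·NₕSₕ / Σⱼ NⱼSⱼ.
Σ NⱼSⱼ = 876·21200 + 24369·8880 + 6564·25100 + 8308·26100 = 6.1656312 × 10^8.
n_{South} = 1563·8308·26100 / (6.1656312 × 10^8) = 549.69.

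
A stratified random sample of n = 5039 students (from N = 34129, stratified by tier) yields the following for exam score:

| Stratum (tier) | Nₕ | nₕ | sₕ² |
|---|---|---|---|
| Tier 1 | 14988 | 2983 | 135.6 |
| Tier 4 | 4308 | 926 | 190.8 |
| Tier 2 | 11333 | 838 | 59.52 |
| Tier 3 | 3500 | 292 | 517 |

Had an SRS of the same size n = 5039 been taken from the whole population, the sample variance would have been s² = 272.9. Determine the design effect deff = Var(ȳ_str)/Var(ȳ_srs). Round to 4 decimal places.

Var(ȳ_str) = Σ Wₕ²(1−fₕ)sₕ²/nₕ with Wₕ = Nₕ/34129:
  Tier 1: (14988/34129)²·(1−2983/14988)·135.6/2983 = 0.0070220701
  Tier 4: (4308/34129)²·(1−926/4308)·190.8/926 = 0.0025773272
  Tier 2: (11333/34129)²·(1−838/11333)·59.52/838 = 0.0072526899
  Tier 3: (3500/34129)²·(1−292/3500)·517/292 = 0.017067227
  → Var(ȳ_str) = 0.033919314.
Var(ȳ_srs) = (1 − 5039/34129)·272.9/5039 = 0.046161439.
deff = 0.033919314 / 0.046161439 = 0.7348.

0.7348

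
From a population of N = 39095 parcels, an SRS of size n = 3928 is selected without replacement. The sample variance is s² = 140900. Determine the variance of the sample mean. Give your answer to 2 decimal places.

32.27

Under SRS without replacement, Var(ȳ) = (1 − f)·s²/n with f = n/N = 3928/39095 = 0.10047321.
Var(ȳ) = (1 − 0.10047321)·140900/3928 = 0.89952679·35.870672 = 32.266631.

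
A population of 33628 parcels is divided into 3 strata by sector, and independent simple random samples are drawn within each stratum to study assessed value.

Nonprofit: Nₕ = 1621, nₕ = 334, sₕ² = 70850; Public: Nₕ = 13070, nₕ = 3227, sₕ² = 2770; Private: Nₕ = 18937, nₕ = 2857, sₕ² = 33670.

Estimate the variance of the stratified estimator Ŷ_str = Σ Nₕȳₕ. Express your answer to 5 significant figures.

Var(Ŷ_str) = Σₕ Nₕ²(1 − fₕ)sₕ²/nₕ.
Nonprofit: 1621²·(1 − 334/1621)·70850/334 = 4.4254246 × 10^8.
Public: 13070²·(1 − 3227/13070)·2770/3227 = 1.1042919 × 10^8.
Private: 18937²·(1 − 2857/18937)·33670/2857 = 3.5886417 × 10^9.
Sum = 4.1416134 × 10^9.

4.1416 × 10^9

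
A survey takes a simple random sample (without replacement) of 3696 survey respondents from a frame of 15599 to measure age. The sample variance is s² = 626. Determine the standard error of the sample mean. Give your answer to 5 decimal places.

0.35950

Under SRS without replacement, Var(ȳ) = (1 − f)·s²/n with f = n/N = 3696/15599 = 0.23693827.
Var(ȳ) = (1 − 0.23693827)·626/3696 = 0.76306173·0.16937229 = 0.12924152.
SE(ȳ) = √(0.12924152) = 0.35950.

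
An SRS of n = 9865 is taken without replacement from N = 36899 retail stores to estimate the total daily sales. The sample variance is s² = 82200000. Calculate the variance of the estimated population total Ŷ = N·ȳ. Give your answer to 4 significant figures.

Var(Ŷ) = N²·Var(ȳ) = N²·(1 − n/N)·s²/n.
f = 9865/36899 = 0.26735142; Var(ȳ) = 0.73264858·82200000/9865 = 6104.7859.
Var(Ŷ) = 36899² · 6104.7859 = 8.311887 × 10^12.

8.312 × 10^12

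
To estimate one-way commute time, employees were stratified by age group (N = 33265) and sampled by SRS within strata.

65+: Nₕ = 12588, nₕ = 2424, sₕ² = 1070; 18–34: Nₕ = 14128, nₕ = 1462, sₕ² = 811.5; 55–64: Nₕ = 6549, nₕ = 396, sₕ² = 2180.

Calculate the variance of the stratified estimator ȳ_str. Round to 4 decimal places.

Var(ȳ_str) = Σₕ Wₕ²(1 − fₕ)sₕ²/nₕ with Wₕ = Nₕ/N, N = 33265.
65+: Wₕ = 0.37841575; term = 0.37841575²·(1 − 0.19256435)·1070/2424 = 0.051038452.
18–34: Wₕ = 0.42471066; term = 0.42471066²·(1 − 0.10348245)·811.5/1462 = 0.089760707.
55–64: Wₕ = 0.19687359; term = 0.19687359²·(1 − 0.06046725)·2180/396 = 0.20046943.
Sum = 0.34126859.

0.3413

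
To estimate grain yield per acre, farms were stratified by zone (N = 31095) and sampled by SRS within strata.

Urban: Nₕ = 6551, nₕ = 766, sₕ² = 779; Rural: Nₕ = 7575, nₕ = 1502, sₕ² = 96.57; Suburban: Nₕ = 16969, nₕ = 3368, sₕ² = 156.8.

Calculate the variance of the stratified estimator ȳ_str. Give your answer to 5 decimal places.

0.05403

Var(ȳ_str) = Σₕ Wₕ²(1 − fₕ)sₕ²/nₕ with Wₕ = Nₕ/N, N = 31095.
Urban: Wₕ = 0.21067696; term = 0.21067696²·(1 − 0.11692871)·779/766 = 0.039860113.
Rural: Wₕ = 0.24360830; term = 0.24360830²·(1 − 0.19828383)·96.57/1502 = 0.0030589832.
Suburban: Wₕ = 0.54571475; term = 0.54571475²·(1 − 0.19847958)·156.8/3368 = 0.011112709.
Sum = 0.054031805.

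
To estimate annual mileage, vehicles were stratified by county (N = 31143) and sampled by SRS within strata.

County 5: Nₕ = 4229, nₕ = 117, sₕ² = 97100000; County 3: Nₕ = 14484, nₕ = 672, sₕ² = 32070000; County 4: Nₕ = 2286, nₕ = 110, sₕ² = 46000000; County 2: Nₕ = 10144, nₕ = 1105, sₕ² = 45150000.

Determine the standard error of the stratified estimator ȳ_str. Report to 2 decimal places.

Var(ȳ_str) = Σₕ Wₕ²(1 − fₕ)sₕ²/nₕ with Wₕ = Nₕ/N, N = 31143.
County 5: Wₕ = 0.13579296; term = 0.13579296²·(1 − 0.02766611)·97100000/117 = 14880.012.
County 3: Wₕ = 0.46508044; term = 0.46508044²·(1 − 0.04639602)·32070000/672 = 9843.5983.
County 4: Wₕ = 0.07340333; term = 0.07340333²·(1 − 0.04811899)·46000000/110 = 2144.7633.
County 2: Wₕ = 0.32572328; term = 0.32572328²·(1 − 0.10893139)·45150000/1105 = 3862.8177.
Sum = 30731.191.
SE = √(30731.191) = 175.30.

175.30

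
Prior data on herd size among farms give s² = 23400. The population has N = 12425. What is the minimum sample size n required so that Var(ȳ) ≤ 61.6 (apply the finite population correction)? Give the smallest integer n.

369

Without fpc, n₀ = s²/D = 23400/61.6 = 379.8701.
With fpc, (1 − n/N)·s²/n ≤ D requires n ≥ n₀/(1 + n₀/N) = 379.8701/(1 + 379.8701/12425) = 368.6008.
Rounding up, n = 369.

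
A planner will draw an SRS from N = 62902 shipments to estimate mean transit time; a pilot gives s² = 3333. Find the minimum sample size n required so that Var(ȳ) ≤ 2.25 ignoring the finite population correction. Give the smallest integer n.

1482

Without fpc, n₀ = s²/D = 3333/2.25 = 1481.3333.
Rounding up, n = 1482.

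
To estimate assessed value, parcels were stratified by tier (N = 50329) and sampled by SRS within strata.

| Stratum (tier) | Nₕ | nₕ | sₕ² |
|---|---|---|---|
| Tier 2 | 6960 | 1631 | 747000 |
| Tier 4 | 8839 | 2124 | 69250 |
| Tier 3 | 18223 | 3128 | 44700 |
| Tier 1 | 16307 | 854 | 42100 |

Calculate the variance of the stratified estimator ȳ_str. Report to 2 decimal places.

13.93

Var(ȳ_str) = Σₕ Wₕ²(1 − fₕ)sₕ²/nₕ with Wₕ = Nₕ/N, N = 50329.
Tier 2: Wₕ = 0.13829005; term = 0.13829005²·(1 − 0.23433908)·747000/1631 = 6.7063312.
Tier 4: Wₕ = 0.17562439; term = 0.17562439²·(1 − 0.24029868)·69250/2124 = 0.76397265.
Tier 3: Wₕ = 0.36207753; term = 0.36207753²·(1 − 0.17165121)·44700/3128 = 1.5518765.
Tier 1: Wₕ = 0.32400803; term = 0.32400803²·(1 − 0.05237015)·42100/854 = 4.9042714.
Sum = 13.926452.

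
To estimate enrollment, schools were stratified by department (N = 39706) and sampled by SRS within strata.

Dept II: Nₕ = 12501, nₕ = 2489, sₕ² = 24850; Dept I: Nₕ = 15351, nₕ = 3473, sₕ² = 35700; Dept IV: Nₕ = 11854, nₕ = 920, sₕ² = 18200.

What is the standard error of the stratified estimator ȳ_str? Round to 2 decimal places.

1.90

Var(ȳ_str) = Σₕ Wₕ²(1 − fₕ)sₕ²/nₕ with Wₕ = Nₕ/N, N = 39706.
Dept II: Wₕ = 0.31483907; term = 0.31483907²·(1 − 0.19910407)·24850/2489 = 0.79260137.
Dept I: Wₕ = 0.38661663; term = 0.38661663²·(1 − 0.22623933)·35700/3473 = 1.1888612.
Dept IV: Wₕ = 0.29854430; term = 0.29854430²·(1 − 0.07761093)·18200/920 = 1.6263547.
Sum = 3.6078173.
SE = √(3.6078173) = 1.90.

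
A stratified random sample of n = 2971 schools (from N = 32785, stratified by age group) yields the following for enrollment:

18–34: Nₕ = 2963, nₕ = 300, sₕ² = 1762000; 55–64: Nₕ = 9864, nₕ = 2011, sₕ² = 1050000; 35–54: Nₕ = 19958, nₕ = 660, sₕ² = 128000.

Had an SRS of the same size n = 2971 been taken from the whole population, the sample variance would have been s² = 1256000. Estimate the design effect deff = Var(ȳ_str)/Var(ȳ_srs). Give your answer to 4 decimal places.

Var(ȳ_str) = Σ Wₕ²(1−fₕ)sₕ²/nₕ with Wₕ = Nₕ/32785:
  18–34: (2963/32785)²·(1−300/2963)·1762000/300 = 43.115864
  55–64: (9864/32785)²·(1−2011/9864)·1050000/2011 = 37.628379
  35–54: (19958/32785)²·(1−660/19958)·128000/660 = 69.493627
  → Var(ȳ_str) = 150.23787.
Var(ȳ_srs) = (1 − 2971/32785)·1256000/2971 = 384.44308.
deff = 150.23787 / 384.44308 = 0.3908.

0.3908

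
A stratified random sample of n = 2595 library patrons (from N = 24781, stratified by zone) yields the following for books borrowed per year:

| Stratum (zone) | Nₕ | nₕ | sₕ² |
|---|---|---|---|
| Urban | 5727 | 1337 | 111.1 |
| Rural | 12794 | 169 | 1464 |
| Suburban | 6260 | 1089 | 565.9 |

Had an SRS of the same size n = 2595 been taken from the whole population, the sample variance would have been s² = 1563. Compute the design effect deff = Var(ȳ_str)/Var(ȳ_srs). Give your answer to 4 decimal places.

Var(ȳ_str) = Σ Wₕ²(1−fₕ)sₕ²/nₕ with Wₕ = Nₕ/24781:
  Urban: (5727/24781)²·(1−1337/5727)·111.1/1337 = 0.0034020187
  Rural: (12794/24781)²·(1−169/12794)·1464/169 = 2.2785284
  Suburban: (6260/24781)²·(1−1089/6260)·565.9/1089 = 0.027391955
  → Var(ȳ_str) = 2.3093224.
Var(ȳ_srs) = (1 − 2595/24781)·1563/2595 = 0.53923962.
deff = 2.3093224 / 0.53923962 = 4.2826.

4.2826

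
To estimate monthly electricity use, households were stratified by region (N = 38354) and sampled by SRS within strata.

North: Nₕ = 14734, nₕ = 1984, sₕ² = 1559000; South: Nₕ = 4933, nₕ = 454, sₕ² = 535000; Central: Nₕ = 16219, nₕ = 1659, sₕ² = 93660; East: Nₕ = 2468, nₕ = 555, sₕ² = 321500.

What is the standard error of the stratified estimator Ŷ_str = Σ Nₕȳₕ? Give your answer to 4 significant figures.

Var(Ŷ_str) = Σₕ Nₕ²(1 − fₕ)sₕ²/nₕ.
North: 14734²·(1 − 1984/14734)·1559000/1984 = 1.4761663 × 10^11.
South: 4933²·(1 − 454/4933)·535000/454 = 2.603695 × 10^10.
Central: 16219²·(1 − 1659/16219)·93660/1659 = 1.3331936 × 10^10.
East: 2468²·(1 − 555/2468)·321500/555 = 2.734942 × 10^9.
Sum = 1.8972046 × 10^11.
SE = √(1.8972046 × 10^11) = 435600.

435600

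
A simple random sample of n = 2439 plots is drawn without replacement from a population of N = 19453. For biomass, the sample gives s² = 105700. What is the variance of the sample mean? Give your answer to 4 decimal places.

Under SRS without replacement, Var(ȳ) = (1 − f)·s²/n with f = n/N = 2439/19453 = 0.12537912.
Var(ȳ) = (1 − 0.12537912)·105700/2439 = 0.87462088·43.337433 = 37.903824.

37.9038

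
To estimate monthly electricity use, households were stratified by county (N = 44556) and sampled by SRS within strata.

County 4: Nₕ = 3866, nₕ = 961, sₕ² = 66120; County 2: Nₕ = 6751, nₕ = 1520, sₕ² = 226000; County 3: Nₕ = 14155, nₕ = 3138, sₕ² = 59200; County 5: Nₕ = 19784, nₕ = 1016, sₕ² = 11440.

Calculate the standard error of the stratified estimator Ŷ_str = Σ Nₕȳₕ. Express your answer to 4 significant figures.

114700

Var(Ŷ_str) = Σₕ Nₕ²(1 − fₕ)sₕ²/nₕ.
County 4: 3866²·(1 − 961/3866)·66120/961 = 7.7271162 × 10^8.
County 2: 6751²·(1 − 1520/6751)·226000/1520 = 5.2507057 × 10^9.
County 3: 14155²·(1 − 3138/14155)·59200/3138 = 2.9419954 × 10^9.
County 5: 19784²·(1 − 1016/19784)·11440/1016 = 4.1808483 × 10^9.
Sum = 1.3146261 × 10^10.
SE = √(1.3146261 × 10^10) = 114700.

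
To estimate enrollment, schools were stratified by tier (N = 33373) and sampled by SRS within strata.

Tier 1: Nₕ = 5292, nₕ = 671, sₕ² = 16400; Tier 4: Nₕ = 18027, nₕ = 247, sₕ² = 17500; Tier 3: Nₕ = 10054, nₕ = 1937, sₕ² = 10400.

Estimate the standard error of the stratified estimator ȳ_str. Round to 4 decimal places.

Var(ȳ_str) = Σₕ Wₕ²(1 − fₕ)sₕ²/nₕ with Wₕ = Nₕ/N, N = 33373.
Tier 1: Wₕ = 0.15857130; term = 0.15857130²·(1 − 0.12679516)·16400/671 = 0.53664444.
Tier 4: Wₕ = 0.54016720; term = 0.54016720²·(1 − 0.01370167)·17500/247 = 20.389464.
Tier 3: Wₕ = 0.30126150; term = 0.30126150²·(1 − 0.19265964)·10400/1937 = 0.39341204.
Sum = 21.31952.
SE = √(21.31952) = 4.6173.

4.6173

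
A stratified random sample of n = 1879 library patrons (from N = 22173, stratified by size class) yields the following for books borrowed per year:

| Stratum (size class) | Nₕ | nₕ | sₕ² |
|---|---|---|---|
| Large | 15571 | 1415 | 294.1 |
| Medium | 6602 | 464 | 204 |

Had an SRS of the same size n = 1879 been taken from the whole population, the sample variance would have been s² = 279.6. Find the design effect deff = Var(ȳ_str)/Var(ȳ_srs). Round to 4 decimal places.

0.9503

Var(ȳ_str) = Σ Wₕ²(1−fₕ)sₕ²/nₕ with Wₕ = Nₕ/22173:
  Large: (15571/22173)²·(1−1415/15571)·294.1/1415 = 0.093185154
  Medium: (6602/22173)²·(1−464/6602)·204/464 = 0.036238122
  → Var(ȳ_str) = 0.12942328.
Var(ȳ_srs) = (1 − 1879/22173)·279.6/1879 = 0.13619262.
deff = 0.12942328 / 0.13619262 = 0.9503.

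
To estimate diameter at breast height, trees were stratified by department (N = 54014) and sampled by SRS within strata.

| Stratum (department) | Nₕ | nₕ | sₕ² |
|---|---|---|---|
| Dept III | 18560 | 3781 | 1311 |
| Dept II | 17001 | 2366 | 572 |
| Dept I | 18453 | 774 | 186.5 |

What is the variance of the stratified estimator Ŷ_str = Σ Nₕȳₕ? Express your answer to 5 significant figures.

Var(Ŷ_str) = Σₕ Nₕ²(1 − fₕ)sₕ²/nₕ.
Dept III: 18560²·(1 − 3781/18560)·1311/3781 = 9.5108435 × 10^7.
Dept II: 17001²·(1 − 2366/17001)·572/2366 = 6.015178 × 10^7.
Dept I: 18453²·(1 − 774/18453)·186.5/774 = 7.8607241 × 10^7.
Sum = 2.3386746 × 10^8.

2.3387 × 10^8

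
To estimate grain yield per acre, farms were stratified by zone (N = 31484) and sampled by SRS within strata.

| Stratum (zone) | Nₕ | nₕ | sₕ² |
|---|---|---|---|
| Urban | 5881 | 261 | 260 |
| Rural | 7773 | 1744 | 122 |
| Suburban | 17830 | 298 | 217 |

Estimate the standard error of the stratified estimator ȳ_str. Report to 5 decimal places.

0.51591

Var(ȳ_str) = Σₕ Wₕ²(1 − fₕ)sₕ²/nₕ with Wₕ = Nₕ/N, N = 31484.
Urban: Wₕ = 0.18679329; term = 0.18679329²·(1 − 0.04438021)·260/261 = 0.03321548.
Rural: Wₕ = 0.24688731; term = 0.24688731²·(1 − 0.22436640)·122/1744 = 0.0033072536.
Suburban: Wₕ = 0.56631940; term = 0.56631940²·(1 − 0.01671340)·217/298 = 0.22963943.
Sum = 0.26616216.
SE = √(0.26616216) = 0.51591.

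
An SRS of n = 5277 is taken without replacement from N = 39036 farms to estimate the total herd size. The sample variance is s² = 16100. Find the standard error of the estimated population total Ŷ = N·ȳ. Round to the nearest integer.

Var(Ŷ) = N²·Var(ȳ) = N²·(1 − n/N)·s²/n.
f = 5277/39036 = 0.13518291; Var(ȳ) = 0.86481709·16100/5277 = 2.6385361.
Var(Ŷ) = 39036² · 2.6385361 = 4.0206258 × 10^9.
SE(Ŷ) = √(4.0206258 × 10^9) = 63408.

63408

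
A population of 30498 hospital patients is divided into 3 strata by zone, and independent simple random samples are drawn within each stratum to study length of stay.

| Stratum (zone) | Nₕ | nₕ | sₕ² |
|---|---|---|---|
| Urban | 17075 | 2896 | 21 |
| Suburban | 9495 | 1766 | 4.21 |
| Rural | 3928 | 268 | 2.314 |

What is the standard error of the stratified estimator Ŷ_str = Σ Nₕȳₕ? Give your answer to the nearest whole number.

Var(Ŷ_str) = Σₕ Nₕ²(1 − fₕ)sₕ²/nₕ.
Urban: 17075²·(1 − 2896/17075)·21/2896 = 1.755606 × 10^6.
Suburban: 9495²·(1 − 1766/9495)·4.21/1766 = 174948.28.
Rural: 3928²·(1 − 268/3928)·2.314/268 = 124131.25.
Sum = 2.0546855 × 10^6.
SE = √(2.0546855 × 10^6) = 1433.

1433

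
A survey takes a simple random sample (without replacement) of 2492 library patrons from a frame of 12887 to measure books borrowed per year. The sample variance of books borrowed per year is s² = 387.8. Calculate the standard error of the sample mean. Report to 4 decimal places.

Under SRS without replacement, Var(ȳ) = (1 − f)·s²/n with f = n/N = 2492/12887 = 0.19337317.
Var(ȳ) = (1 − 0.19337317)·387.8/2492 = 0.80662683·0.15561798 = 0.12552564.
SE(ȳ) = √(0.12552564) = 0.3543.

0.3543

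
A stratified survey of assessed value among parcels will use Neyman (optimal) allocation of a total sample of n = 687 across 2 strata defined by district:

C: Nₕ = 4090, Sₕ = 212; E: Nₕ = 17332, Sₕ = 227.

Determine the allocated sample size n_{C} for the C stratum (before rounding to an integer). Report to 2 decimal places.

124.06

Neyman allocation: nₕ = n·NₕSₕ / Σⱼ NⱼSⱼ.
Σ NⱼSⱼ = 4090·212 + 17332·227 = 4.801444 × 10^6.
n_{C} = 687·4090·212 / (4.801444 × 10^6) = 124.06.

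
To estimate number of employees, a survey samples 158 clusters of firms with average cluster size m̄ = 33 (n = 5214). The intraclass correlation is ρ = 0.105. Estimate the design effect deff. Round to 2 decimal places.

4.36

deff = 1 + (33 − 1)·0.105 = 1 + 3.36 = 4.36.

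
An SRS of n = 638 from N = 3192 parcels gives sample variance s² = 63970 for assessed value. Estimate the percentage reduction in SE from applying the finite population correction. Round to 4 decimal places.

f = n/N = 638/3192 = 0.19987469.
SE_no-fpc = √(s²/n) = 10.013314; SE_fpc = √((1−f)s²/n) = 8.9568818.
Ratio = √(1−f) = 0.89449724. Reduction = 100·(1 − 0.89449724) = 10.5503%.

10.5503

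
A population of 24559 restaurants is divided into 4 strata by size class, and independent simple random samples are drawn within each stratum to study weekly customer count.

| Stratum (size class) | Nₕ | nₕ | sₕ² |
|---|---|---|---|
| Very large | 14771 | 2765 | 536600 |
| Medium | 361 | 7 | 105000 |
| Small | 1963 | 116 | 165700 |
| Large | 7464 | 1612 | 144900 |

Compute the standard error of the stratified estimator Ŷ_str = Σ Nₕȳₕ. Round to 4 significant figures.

Var(Ŷ_str) = Σₕ Nₕ²(1 − fₕ)sₕ²/nₕ.
Very large: 14771²·(1 − 2765/14771)·536600/2765 = 3.4416268 × 10^10.
Medium: 361²·(1 − 7/361)·105000/7 = 1.91691 × 10^9.
Small: 1963²·(1 − 116/1963)·165700/116 = 5.1790692 × 10^9.
Large: 7464²·(1 − 1612/7464)·144900/1612 = 3.9262622 × 10^9.
Sum = 4.5438509 × 10^10.
SE = √(4.5438509 × 10^10) = 213200.

213200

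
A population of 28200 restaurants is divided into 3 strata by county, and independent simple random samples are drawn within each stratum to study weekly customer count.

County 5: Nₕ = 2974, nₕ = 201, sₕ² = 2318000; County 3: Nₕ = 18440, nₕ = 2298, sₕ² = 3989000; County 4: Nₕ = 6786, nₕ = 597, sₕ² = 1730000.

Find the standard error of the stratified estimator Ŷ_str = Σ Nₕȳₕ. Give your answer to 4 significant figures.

856400

Var(Ŷ_str) = Σₕ Nₕ²(1 − fₕ)sₕ²/nₕ.
County 5: 2974²·(1 − 201/2974)·2318000/201 = 9.5106064 × 10^10.
County 3: 18440²·(1 − 2298/18440)·3989000/2298 = 5.1669264 × 10^11.
County 4: 6786²·(1 − 597/6786)·1730000/597 = 1.2170435 × 10^11.
Sum = 7.3350305 × 10^11.
SE = √(7.3350305 × 10^11) = 856400.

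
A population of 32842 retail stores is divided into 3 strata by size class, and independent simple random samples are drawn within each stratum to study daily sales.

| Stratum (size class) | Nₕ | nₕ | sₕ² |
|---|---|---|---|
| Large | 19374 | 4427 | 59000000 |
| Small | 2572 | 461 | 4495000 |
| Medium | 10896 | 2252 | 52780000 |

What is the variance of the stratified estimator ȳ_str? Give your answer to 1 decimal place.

Var(ȳ_str) = Σₕ Wₕ²(1 − fₕ)sₕ²/nₕ with Wₕ = Nₕ/N, N = 32842.
Large: Wₕ = 0.58991535; term = 0.58991535²·(1 − 0.22850212)·59000000/4427 = 3578.1342.
Small: Wₕ = 0.07831435; term = 0.07831435²·(1 − 0.17923795)·4495000/461 = 49.082737.
Medium: Wₕ = 0.33177029; term = 0.33177029²·(1 − 0.20668135)·52780000/2252 = 2046.5561.
Sum = 5673.773.

5673.8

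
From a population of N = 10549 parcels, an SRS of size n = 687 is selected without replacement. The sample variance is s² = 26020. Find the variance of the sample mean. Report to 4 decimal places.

Under SRS without replacement, Var(ȳ) = (1 − f)·s²/n with f = n/N = 687/10549 = 0.06512466.
Var(ȳ) = (1 − 0.06512466)·26020/687 = 0.93487534·37.874818 = 35.408234.

35.4082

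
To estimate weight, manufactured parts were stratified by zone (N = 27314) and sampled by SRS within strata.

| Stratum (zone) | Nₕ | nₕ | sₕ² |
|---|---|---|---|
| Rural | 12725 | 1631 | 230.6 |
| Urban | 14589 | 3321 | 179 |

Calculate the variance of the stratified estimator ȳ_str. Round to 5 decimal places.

0.03863

Var(ȳ_str) = Σₕ Wₕ²(1 − fₕ)sₕ²/nₕ with Wₕ = Nₕ/N, N = 27314.
Rural: Wₕ = 0.46587830; term = 0.46587830²·(1 − 0.12817289)·230.6/1631 = 0.026753505.
Urban: Wₕ = 0.53412170; term = 0.53412170²·(1 − 0.22763726)·179/3321 = 0.01187643.
Sum = 0.038629935.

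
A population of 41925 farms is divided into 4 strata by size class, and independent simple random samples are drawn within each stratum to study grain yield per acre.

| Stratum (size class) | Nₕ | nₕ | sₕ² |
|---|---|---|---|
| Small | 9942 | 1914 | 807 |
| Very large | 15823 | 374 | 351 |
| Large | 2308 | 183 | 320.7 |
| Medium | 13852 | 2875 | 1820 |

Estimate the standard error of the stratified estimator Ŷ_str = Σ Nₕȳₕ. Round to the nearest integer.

19181

Var(Ŷ_str) = Σₕ Nₕ²(1 − fₕ)sₕ²/nₕ.
Small: 9942²·(1 − 1914/9942)·807/1914 = 3.3652143 × 10^7.
Very large: 15823²·(1 − 374/15823)·351/374 = 2.2941653 × 10^8.
Large: 2308²·(1 − 183/2308)·320.7/183 = 8.5949352 × 10^6.
Medium: 13852²·(1 − 2875/13852)·1820/2875 = 9.6256416 × 10^7.
Sum = 3.6792002 × 10^8.
SE = √(3.6792002 × 10^8) = 19181.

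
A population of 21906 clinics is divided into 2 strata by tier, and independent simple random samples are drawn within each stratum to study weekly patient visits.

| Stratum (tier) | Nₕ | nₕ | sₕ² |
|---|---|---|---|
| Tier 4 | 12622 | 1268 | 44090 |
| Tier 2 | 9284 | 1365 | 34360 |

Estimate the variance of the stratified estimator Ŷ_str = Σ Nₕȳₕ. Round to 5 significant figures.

Var(Ŷ_str) = Σₕ Nₕ²(1 − fₕ)sₕ²/nₕ.
Tier 4: 12622²·(1 − 1268/12622)·44090/1268 = 4.9830806 × 10^9.
Tier 2: 9284²·(1 − 1365/9284)·34360/1365 = 1.8506572 × 10^9.
Sum = 6.8337378 × 10^9.

6.8337 × 10^9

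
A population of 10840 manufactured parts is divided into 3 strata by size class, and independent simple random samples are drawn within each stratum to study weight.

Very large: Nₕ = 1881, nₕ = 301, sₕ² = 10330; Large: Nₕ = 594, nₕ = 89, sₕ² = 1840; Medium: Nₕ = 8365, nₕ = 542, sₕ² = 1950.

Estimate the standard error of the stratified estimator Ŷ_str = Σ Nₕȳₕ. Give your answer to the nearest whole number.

18537

Var(Ŷ_str) = Σₕ Nₕ²(1 − fₕ)sₕ²/nₕ.
Very large: 1881²·(1 − 301/1881)·10330/301 = 1.0199519 × 10^8.
Large: 594²·(1 − 89/594)·1840/89 = 6.201627 × 10^6.
Medium: 8365²·(1 − 542/8365)·1950/542 = 2.3543694 × 10^8.
Sum = 3.4363376 × 10^8.
SE = √(3.4363376 × 10^8) = 18537.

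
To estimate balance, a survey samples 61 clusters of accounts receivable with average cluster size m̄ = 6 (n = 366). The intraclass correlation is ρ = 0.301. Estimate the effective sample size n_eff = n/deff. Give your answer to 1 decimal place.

146.1

deff = 1 + (6 − 1)·0.301 = 1 + 1.505 = 2.505.
n_eff = 366 / 2.505 = 146.1.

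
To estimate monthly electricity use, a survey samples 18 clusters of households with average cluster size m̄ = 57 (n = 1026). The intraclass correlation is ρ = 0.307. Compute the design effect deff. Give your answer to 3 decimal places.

deff = 1 + (57 − 1)·0.307 = 1 + 17.192 = 18.192.

18.192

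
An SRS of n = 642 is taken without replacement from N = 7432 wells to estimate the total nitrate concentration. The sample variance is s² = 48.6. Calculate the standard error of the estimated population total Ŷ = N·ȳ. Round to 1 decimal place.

Var(Ŷ) = N²·Var(ȳ) = N²·(1 − n/N)·s²/n.
f = 642/7432 = 0.08638321; Var(ȳ) = 0.91361679·48.6/642 = 0.069161645.
Var(Ŷ) = 7432² · 0.069161645 = 3.8201175 × 10^6.
SE(Ŷ) = √(3.8201175 × 10^6) = 1954.5.

1954.5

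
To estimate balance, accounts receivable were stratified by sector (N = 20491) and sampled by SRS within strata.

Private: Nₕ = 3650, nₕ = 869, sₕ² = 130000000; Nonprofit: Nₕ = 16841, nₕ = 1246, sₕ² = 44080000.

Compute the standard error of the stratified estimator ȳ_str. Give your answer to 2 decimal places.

Var(ȳ_str) = Σₕ Wₕ²(1 − fₕ)sₕ²/nₕ with Wₕ = Nₕ/N, N = 20491.
Private: Wₕ = 0.17812698; term = 0.17812698²·(1 − 0.23808219)·130000000/869 = 3616.5221.
Nonprofit: Wₕ = 0.82187302; term = 0.82187302²·(1 − 0.07398611)·44080000/1246 = 22128.424.
Sum = 25744.946.
SE = √(25744.946) = 160.45.

160.45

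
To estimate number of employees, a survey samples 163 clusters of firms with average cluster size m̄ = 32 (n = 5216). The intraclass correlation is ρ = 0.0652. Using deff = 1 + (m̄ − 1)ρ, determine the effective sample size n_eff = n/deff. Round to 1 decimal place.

1726.5

deff = 1 + (32 − 1)·0.0652 = 1 + 2.0212 = 3.0212.
n_eff = 5216 / 3.0212 = 1726.5.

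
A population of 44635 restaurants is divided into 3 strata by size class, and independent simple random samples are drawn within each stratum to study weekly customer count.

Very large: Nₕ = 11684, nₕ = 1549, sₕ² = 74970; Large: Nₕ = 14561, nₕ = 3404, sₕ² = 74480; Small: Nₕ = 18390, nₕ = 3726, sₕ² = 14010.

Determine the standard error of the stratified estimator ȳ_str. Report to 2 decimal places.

Var(ȳ_str) = Σₕ Wₕ²(1 − fₕ)sₕ²/nₕ with Wₕ = Nₕ/N, N = 44635.
Very large: Wₕ = 0.26176767; term = 0.26176767²·(1 − 0.13257446)·74970/1549 = 2.876738.
Large: Wₕ = 0.32622382; term = 0.32622382²·(1 − 0.23377515)·74480/3404 = 1.7841759.
Small: Wₕ = 0.41200851; term = 0.41200851²·(1 − 0.20261011)·14010/3726 = 0.50895383.
Sum = 5.1698677.
SE = √(5.1698677) = 2.27.

2.27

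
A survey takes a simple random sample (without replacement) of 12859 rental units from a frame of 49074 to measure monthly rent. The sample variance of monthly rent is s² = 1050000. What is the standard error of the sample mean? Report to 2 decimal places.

Under SRS without replacement, Var(ȳ) = (1 − f)·s²/n with f = n/N = 12859/49074 = 0.26203285.
Var(ȳ) = (1 − 0.26203285)·1050000/12859 = 0.73796715·81.654872 = 60.258613.
SE(ȳ) = √(60.258613) = 7.76.

7.76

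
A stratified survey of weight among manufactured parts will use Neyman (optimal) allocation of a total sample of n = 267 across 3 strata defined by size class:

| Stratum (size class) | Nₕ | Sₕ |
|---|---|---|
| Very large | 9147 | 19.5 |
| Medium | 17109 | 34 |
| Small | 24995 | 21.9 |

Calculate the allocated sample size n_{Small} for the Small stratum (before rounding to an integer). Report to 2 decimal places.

111.78

Neyman allocation: nₕ = n·NₕSₕ / Σⱼ NⱼSⱼ.
Σ NⱼSⱼ = 9147·19.5 + 17109·34 + 24995·21.9 = 1.307463 × 10^6.
n_{Small} = 267·24995·21.9 / (1.307463 × 10^6) = 111.78.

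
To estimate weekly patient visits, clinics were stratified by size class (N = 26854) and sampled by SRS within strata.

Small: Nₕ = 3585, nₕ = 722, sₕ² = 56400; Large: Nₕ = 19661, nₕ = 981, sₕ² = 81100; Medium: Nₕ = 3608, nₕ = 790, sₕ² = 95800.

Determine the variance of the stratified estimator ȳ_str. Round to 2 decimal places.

Var(ȳ_str) = Σₕ Wₕ²(1 − fₕ)sₕ²/nₕ with Wₕ = Nₕ/N, N = 26854.
Small: Wₕ = 0.13349966; term = 0.13349966²·(1 − 0.20139470)·56400/722 = 1.1118199.
Large: Wₕ = 0.73214419; term = 0.73214419²·(1 − 0.04989573)·81100/981 = 42.103321.
Medium: Wₕ = 0.13435615; term = 0.13435615²·(1 − 0.21895787)·95800/790 = 1.7097317.
Sum = 44.924873.

44.92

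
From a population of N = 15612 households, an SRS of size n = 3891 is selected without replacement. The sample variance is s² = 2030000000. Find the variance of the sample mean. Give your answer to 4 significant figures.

391700

Under SRS without replacement, Var(ȳ) = (1 − f)·s²/n with f = n/N = 3891/15612 = 0.24923136.
Var(ȳ) = (1 − 0.24923136)·2030000000/3891 = 0.75076864·521716.78 = 391688.6.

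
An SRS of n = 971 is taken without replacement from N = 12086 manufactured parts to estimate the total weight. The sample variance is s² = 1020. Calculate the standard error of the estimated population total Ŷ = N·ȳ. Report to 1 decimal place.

Var(Ŷ) = N²·Var(ȳ) = N²·(1 − n/N)·s²/n.
f = 971/12086 = 0.08034089; Var(ȳ) = 0.91965911·1020/971 = 0.96606827.
Var(Ŷ) = 12086² · 0.96606827 = 1.4111494 × 10^8.
SE(Ŷ) = √(1.4111494 × 10^8) = 11879.2.

11879.2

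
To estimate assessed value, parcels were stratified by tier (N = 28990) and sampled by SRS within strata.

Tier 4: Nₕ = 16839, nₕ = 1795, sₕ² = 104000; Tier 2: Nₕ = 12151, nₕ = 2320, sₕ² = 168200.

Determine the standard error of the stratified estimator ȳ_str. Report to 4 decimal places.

5.2697

Var(ȳ_str) = Σₕ Wₕ²(1 − fₕ)sₕ²/nₕ with Wₕ = Nₕ/N, N = 28990.
Tier 4: Wₕ = 0.58085547; term = 0.58085547²·(1 − 0.10659778)·104000/1795 = 17.464336.
Tier 2: Wₕ = 0.41914453; term = 0.41914453²·(1 − 0.19093079)·168200/2320 = 10.305078.
Sum = 27.769414.
SE = √(27.769414) = 5.2697.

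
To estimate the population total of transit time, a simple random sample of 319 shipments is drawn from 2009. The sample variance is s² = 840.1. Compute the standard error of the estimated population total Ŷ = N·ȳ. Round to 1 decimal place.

2990.2

Var(Ŷ) = N²·Var(ȳ) = N²·(1 − n/N)·s²/n.
f = 319/2009 = 0.15878547; Var(ȳ) = 0.84121453·840.1/319 = 2.2153741.
Var(Ŷ) = 2009² · 2.2153741 = 8.9414293 × 10^6.
SE(Ŷ) = √(8.9414293 × 10^6) = 2990.2.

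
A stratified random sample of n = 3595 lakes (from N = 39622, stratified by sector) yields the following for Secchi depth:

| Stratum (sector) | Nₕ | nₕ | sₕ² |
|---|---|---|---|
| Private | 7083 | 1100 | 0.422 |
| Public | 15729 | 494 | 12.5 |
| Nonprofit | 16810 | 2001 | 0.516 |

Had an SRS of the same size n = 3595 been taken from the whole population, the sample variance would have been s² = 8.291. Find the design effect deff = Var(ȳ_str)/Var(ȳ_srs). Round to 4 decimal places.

Var(ȳ_str) = Σ Wₕ²(1−fₕ)sₕ²/nₕ with Wₕ = Nₕ/39622:
  Private: (7083/39622)²·(1−1100/7083)·0.422/1100 = 1.035579 × 10^-5
  Public: (15729/39622)²·(1−494/15729)·12.5/494 = 0.0038623698
  Nonprofit: (16810/39622)²·(1−2001/16810)·0.516/2001 = 4.089058 × 10^-5
  → Var(ȳ_str) = 0.0039136162.
Var(ȳ_srs) = (1 − 3595/39622)·8.291/3595 = 0.0020970063.
deff = 0.0039136162 / 0.0020970063 = 1.8663.

1.8663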